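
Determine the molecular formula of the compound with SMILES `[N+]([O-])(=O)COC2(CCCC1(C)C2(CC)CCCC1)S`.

C14H25NO3S

Heavy atoms from the SMILES: 14 C, 1 N, 3 O, 1 S.
Implicit hydrogens by atom environment:
  9 × C: 2 H each → 18
  3 × C: no H
  2 × C: 3 H each → 6
  2 × O: no H
  1 × N (charge +1): no H
  1 × O (charge -1): no H
  1 × S: 1 H
  Total hydrogens = 25.
Molecular formula: C14H25NO3S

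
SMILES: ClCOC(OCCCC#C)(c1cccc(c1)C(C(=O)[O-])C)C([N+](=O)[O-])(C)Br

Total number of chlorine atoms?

The symbol for chlorine appears 1 time in the SMILES.

1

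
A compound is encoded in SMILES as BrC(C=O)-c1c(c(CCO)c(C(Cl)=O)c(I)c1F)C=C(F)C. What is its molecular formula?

Heavy atoms from the SMILES: 1 Br, 14 C, 1 Cl, 2 F, 1 I, 3 O.
Implicit hydrogens by atom environment:
  6 × C (aromatic): no H
  3 × C: 1 H each → 3
  2 × C: 2 H each → 4
  2 × C: no H
  2 × F: no H
  2 × O: no H
  1 × Br: no H
  1 × C: 3 H
  1 × Cl: no H
  1 × I: no H
  1 × O: 1 H
  Total hydrogens = 11.
Molecular formula: C14H11BrClF2IO3

C14H11BrClF2IO3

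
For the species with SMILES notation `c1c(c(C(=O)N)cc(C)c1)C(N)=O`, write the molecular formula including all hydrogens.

Heavy atoms from the SMILES: 9 C, 2 N, 2 O.
Implicit hydrogens by atom environment:
  3 × C (aromatic): 1 H each → 3
  3 × C (aromatic): no H
  2 × C: no H
  2 × N: 2 H each → 4
  2 × O: no H
  1 × C: 3 H
  Total hydrogens = 10.
Molecular formula: C9H10N2O2

C9H10N2O2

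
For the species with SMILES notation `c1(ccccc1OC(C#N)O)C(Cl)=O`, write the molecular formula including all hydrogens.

C9H6ClNO3

Heavy atoms from the SMILES: 9 C, 1 Cl, 1 N, 3 O.
Implicit hydrogens by atom environment:
  4 × C (aromatic): 1 H each → 4
  2 × C (aromatic): no H
  2 × C: no H
  2 × O: no H
  1 × C: 1 H
  1 × Cl: no H
  1 × N: no H
  1 × O: 1 H
  Total hydrogens = 6.
Molecular formula: C9H6ClNO3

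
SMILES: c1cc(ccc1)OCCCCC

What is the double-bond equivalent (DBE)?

Molecular formula from the SMILES: C11H16O.
DoU = (2C + 2 + N − H − X)/2 = (2·11 + 2 + 0 − 16 − 0)/2 = 8/2 = 4.
(Structurally: 1 ring(s) + 3 π bond(s) = 4.)

4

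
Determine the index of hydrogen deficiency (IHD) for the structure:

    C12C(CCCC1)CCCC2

Molecular formula from the SMILES: C10H18.
DoU = (2C + 2 + N − H − X)/2 = (2·10 + 2 + 0 − 18 − 0)/2 = 4/2 = 2.
(Structurally: 2 ring(s) + 0 π bond(s) = 2.)

2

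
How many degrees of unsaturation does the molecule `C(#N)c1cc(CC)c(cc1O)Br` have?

6

Molecular formula from the SMILES: C9H8BrNO.
DoU = (2C + 2 + N − H − X)/2 = (2·9 + 2 + 1 − 8 − 1)/2 = 12/2 = 6.
(Structurally: 1 ring(s) + 5 π bond(s) = 6.)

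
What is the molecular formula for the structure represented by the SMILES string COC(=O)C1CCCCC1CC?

Heavy atoms from the SMILES: 10 C, 2 O.
Implicit hydrogens by atom environment:
  5 × C: 2 H each → 10
  2 × C: 3 H each → 6
  2 × C: 1 H each → 2
  2 × O: no H
  1 × C: no H
  Total hydrogens = 18.
Molecular formula: C10H18O2

C10H18O2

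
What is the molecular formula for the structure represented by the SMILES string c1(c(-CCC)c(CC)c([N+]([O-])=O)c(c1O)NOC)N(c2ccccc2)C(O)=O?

Heavy atoms from the SMILES: 19 C, 3 N, 6 O.
Implicit hydrogens by atom environment:
  7 × C (aromatic): no H
  5 × C (aromatic): 1 H each → 5
  3 × C: 3 H each → 9
  3 × C: 2 H each → 6
  3 × O: no H
  2 × O: 1 H each → 2
  1 × C: no H
  1 × N: 1 H
  1 × N: no H
  1 × N (charge +1): no H
  1 × O (charge -1): no H
  Total hydrogens = 23.
Molecular formula: C19H23N3O6

C19H23N3O6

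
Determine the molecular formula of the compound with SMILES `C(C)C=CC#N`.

C5H7N

Heavy atoms from the SMILES: 5 C, 1 N.
Implicit hydrogens by atom environment:
  2 × C: 1 H each → 2
  1 × C: 3 H
  1 × C: 2 H
  1 × C: no H
  1 × N: no H
  Total hydrogens = 7.
Molecular formula: C5H7N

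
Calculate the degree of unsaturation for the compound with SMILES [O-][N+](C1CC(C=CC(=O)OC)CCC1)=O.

4

Molecular formula from the SMILES: C10H15NO4.
DoU = (2C + 2 + N − H − X)/2 = (2·10 + 2 + 1 − 15 − 0)/2 = 8/2 = 4.
(Structurally: 1 ring(s) + 3 π bond(s) = 4.)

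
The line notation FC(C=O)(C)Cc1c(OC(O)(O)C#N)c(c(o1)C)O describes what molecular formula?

Heavy atoms from the SMILES: 11 C, 1 F, 1 N, 6 O.
Implicit hydrogens by atom environment:
  4 × C (aromatic): no H
  3 × C: no H
  3 × O: 1 H each → 3
  2 × C: 3 H each → 6
  2 × O: no H
  1 × C: 2 H
  1 × C: 1 H
  1 × F: no H
  1 × N: no H
  1 × O (aromatic): no H
  Total hydrogens = 12.
Molecular formula: C11H12FNO6

C11H12FNO6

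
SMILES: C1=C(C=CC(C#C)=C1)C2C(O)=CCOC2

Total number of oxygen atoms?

2

The symbol for oxygen appears 2 times in the SMILES.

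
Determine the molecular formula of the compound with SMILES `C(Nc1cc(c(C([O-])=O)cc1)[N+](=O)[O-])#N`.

C8H4N3O4-

Heavy atoms from the SMILES: 8 C, 3 N, 4 O.
Implicit hydrogens by atom environment:
  3 × C (aromatic): 1 H each → 3
  3 × C (aromatic): no H
  2 × C: no H
  2 × O: no H
  2 × O (charge -1): no H
  1 × N: 1 H
  1 × N (charge +1): no H
  1 × N: no H
  Total hydrogens = 4.
Net charge -1.
Molecular formula: C8H4N3O4-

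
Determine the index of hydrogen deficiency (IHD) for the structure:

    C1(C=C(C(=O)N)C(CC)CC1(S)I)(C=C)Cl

Molecular formula from the SMILES: C11H15ClINOS.
DoU = (2C + 2 + N − H − X)/2 = (2·11 + 2 + 1 − 15 − 2)/2 = 8/2 = 4.
(Structurally: 1 ring(s) + 3 π bond(s) = 4.)

4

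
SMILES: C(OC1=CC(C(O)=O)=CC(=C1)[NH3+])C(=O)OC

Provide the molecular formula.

C10H12NO5+

Heavy atoms from the SMILES: 10 C, 1 N, 5 O.
Implicit hydrogens by atom environment:
  4 × O: no H
  3 × C (aromatic): 1 H each → 3
  3 × C (aromatic): no H
  2 × C: no H
  1 × C: 3 H
  1 × C: 2 H
  1 × N (charge +1): 3 H
  1 × O: 1 H
  Total hydrogens = 12.
Net charge +1.
Molecular formula: C10H12NO5+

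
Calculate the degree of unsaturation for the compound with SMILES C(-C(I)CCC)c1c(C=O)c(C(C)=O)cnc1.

Molecular formula from the SMILES: C13H16INO2.
DoU = (2C + 2 + N − H − X)/2 = (2·13 + 2 + 1 − 16 − 1)/2 = 12/2 = 6.
(Structurally: 1 ring(s) + 5 π bond(s) = 6.)

6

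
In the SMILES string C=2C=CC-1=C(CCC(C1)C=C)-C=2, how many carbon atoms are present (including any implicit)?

12

The symbol for carbon appears 12 times in the SMILES.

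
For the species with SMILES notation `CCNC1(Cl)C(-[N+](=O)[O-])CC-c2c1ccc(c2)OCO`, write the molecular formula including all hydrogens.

Heavy atoms from the SMILES: 13 C, 1 Cl, 2 N, 4 O.
Implicit hydrogens by atom environment:
  4 × C: 2 H each → 8
  3 × C (aromatic): 1 H each → 3
  3 × C (aromatic): no H
  2 × O: no H
  1 × C: 3 H
  1 × C: 1 H
  1 × C: no H
  1 × Cl: no H
  1 × N: 1 H
  1 × N (charge +1): no H
  1 × O: 1 H
  1 × O (charge -1): no H
  Total hydrogens = 17.
Molecular formula: C13H17ClN2O4

C13H17ClN2O4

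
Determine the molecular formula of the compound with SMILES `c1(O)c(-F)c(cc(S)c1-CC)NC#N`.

Heavy atoms from the SMILES: 9 C, 1 F, 2 N, 1 O, 1 S.
Implicit hydrogens by atom environment:
  5 × C (aromatic): no H
  1 × C: 3 H
  1 × C: 2 H
  1 × C (aromatic): 1 H
  1 × C: no H
  1 × F: no H
  1 × N: 1 H
  1 × N: no H
  1 × O: 1 H
  1 × S: 1 H
  Total hydrogens = 9.
Molecular formula: C9H9FN2OS

C9H9FN2OS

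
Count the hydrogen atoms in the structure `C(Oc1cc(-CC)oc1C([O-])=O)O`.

9

Hydrogens are implicit in SMILES; fill each atom to its normal valence:
  3 × C (aromatic): no H
  2 × C: 2 H each → 4
  2 × O: no H
  1 × C: 3 H
  1 × C (aromatic): 1 H
  1 × C: no H
  1 × O: 1 H
  1 × O (aromatic): no H
  1 × O (charge -1): no H
  Total hydrogens = 9.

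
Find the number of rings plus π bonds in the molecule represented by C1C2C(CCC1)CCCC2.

Molecular formula from the SMILES: C10H18.
DoU = (2C + 2 + N − H − X)/2 = (2·10 + 2 + 0 − 18 − 0)/2 = 4/2 = 2.
(Structurally: 2 ring(s) + 0 π bond(s) = 2.)

2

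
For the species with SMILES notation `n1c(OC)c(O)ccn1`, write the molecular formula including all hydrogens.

Heavy atoms from the SMILES: 5 C, 2 N, 2 O.
Implicit hydrogens by atom environment:
  2 × C (aromatic): 1 H each → 2
  2 × C (aromatic): no H
  2 × N (aromatic): no H
  1 × C: 3 H
  1 × O: 1 H
  1 × O: no H
  Total hydrogens = 6.
Molecular formula: C5H6N2O2

C5H6N2O2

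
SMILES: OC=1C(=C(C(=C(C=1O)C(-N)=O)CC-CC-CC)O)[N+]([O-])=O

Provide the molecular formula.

Heavy atoms from the SMILES: 13 C, 2 N, 6 O.
Implicit hydrogens by atom environment:
  6 × C (aromatic): no H
  5 × C: 2 H each → 10
  3 × O: 1 H each → 3
  2 × O: no H
  1 × C: 3 H
  1 × C: no H
  1 × N: 2 H
  1 × N (charge +1): no H
  1 × O (charge -1): no H
  Total hydrogens = 18.
Molecular formula: C13H18N2O6

C13H18N2O6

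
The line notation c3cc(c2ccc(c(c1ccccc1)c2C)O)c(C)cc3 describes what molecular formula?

Heavy atoms from the SMILES: 20 C, 1 O.
Implicit hydrogens by atom environment:
  11 × C (aromatic): 1 H each → 11
  7 × C (aromatic): no H
  2 × C: 3 H each → 6
  1 × O: 1 H
  Total hydrogens = 18.
Molecular formula: C20H18O

C20H18O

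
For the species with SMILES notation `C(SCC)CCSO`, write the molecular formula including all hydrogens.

Heavy atoms from the SMILES: 5 C, 1 O, 2 S.
Implicit hydrogens by atom environment:
  4 × C: 2 H each → 8
  2 × S: no H
  1 × C: 3 H
  1 × O: 1 H
  Total hydrogens = 12.
Molecular formula: C5H12OS2

C5H12OS2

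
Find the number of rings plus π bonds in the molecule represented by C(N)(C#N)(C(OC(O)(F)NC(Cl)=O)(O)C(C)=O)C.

Molecular formula from the SMILES: C8H11ClFN3O5.
DoU = (2C + 2 + N − H − X)/2 = (2·8 + 2 + 3 − 11 − 2)/2 = 8/2 = 4.
(Structurally: 0 ring(s) + 4 π bond(s) = 4.)

4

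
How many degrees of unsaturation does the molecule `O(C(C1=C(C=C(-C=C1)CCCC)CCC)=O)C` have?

5

Molecular formula from the SMILES: C15H22O2.
DoU = (2C + 2 + N − H − X)/2 = (2·15 + 2 + 0 − 22 − 0)/2 = 10/2 = 5.
(Structurally: 1 ring(s) + 4 π bond(s) = 5.)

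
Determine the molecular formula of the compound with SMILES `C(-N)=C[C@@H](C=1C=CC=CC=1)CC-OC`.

Heavy atoms from the SMILES: 12 C, 1 N, 1 O.
Implicit hydrogens by atom environment:
  5 × C (aromatic): 1 H each → 5
  3 × C: 1 H each → 3
  2 × C: 2 H each → 4
  1 × C: 3 H
  1 × C (aromatic): no H
  1 × N: 2 H
  1 × O: no H
  Total hydrogens = 17.
Molecular formula: C12H17NO

C12H17NO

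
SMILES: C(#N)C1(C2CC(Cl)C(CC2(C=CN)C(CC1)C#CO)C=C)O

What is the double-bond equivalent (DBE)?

Molecular formula from the SMILES: C17H21ClN2O2.
DoU = (2C + 2 + N − H − X)/2 = (2·17 + 2 + 2 − 21 − 1)/2 = 16/2 = 8.
(Structurally: 2 ring(s) + 6 π bond(s) = 8.)

8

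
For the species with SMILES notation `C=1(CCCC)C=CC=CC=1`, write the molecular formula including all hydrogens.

Heavy atoms from the SMILES: 10 C.
Implicit hydrogens by atom environment:
  5 × C (aromatic): 1 H each → 5
  3 × C: 2 H each → 6
  1 × C: 3 H
  1 × C (aromatic): no H
  Total hydrogens = 14.
Molecular formula: C10H14

C10H14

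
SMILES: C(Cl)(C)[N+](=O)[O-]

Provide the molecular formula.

C2H4ClNO2

Heavy atoms from the SMILES: 2 C, 1 Cl, 1 N, 2 O.
Implicit hydrogens by atom environment:
  1 × C: 3 H
  1 × C: 1 H
  1 × Cl: no H
  1 × N (charge +1): no H
  1 × O: no H
  1 × O (charge -1): no H
  Total hydrogens = 4.
Molecular formula: C2H4ClNO2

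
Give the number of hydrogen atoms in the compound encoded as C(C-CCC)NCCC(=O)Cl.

Hydrogens are implicit in SMILES; fill each atom to its normal valence:
  6 × C: 2 H each → 12
  1 × C: 3 H
  1 × C: no H
  1 × Cl: no H
  1 × N: 1 H
  1 × O: no H
  Total hydrogens = 16.

16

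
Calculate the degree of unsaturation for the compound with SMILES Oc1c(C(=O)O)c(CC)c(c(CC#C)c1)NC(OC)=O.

8

Molecular formula from the SMILES: C14H15NO5.
DoU = (2C + 2 + N − H − X)/2 = (2·14 + 2 + 1 − 15 − 0)/2 = 16/2 = 8.
(Structurally: 1 ring(s) + 7 π bond(s) = 8.)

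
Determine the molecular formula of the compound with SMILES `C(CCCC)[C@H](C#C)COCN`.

Heavy atoms from the SMILES: 10 C, 1 N, 1 O.
Implicit hydrogens by atom environment:
  6 × C: 2 H each → 12
  2 × C: 1 H each → 2
  1 × C: 3 H
  1 × C: no H
  1 × N: 2 H
  1 × O: no H
  Total hydrogens = 19.
Molecular formula: C10H19NO

C10H19NO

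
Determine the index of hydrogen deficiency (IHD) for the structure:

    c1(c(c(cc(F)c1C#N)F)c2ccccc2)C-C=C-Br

Molecular formula from the SMILES: C16H10BrF2N.
DoU = (2C + 2 + N − H − X)/2 = (2·16 + 2 + 1 − 10 − 3)/2 = 22/2 = 11.
(Structurally: 2 ring(s) + 9 π bond(s) = 11.)

11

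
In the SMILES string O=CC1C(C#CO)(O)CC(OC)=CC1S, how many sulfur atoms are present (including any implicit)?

1

The symbol for sulfur appears 1 time in the SMILES.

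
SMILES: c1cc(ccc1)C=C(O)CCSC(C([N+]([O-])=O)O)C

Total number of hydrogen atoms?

Hydrogens are implicit in SMILES; fill each atom to its normal valence:
  5 × C (aromatic): 1 H each → 5
  3 × C: 1 H each → 3
  2 × C: 2 H each → 4
  2 × O: 1 H each → 2
  1 × C: 3 H
  1 × C: no H
  1 × C (aromatic): no H
  1 × N (charge +1): no H
  1 × O: no H
  1 × O (charge -1): no H
  1 × S: no H
  Total hydrogens = 17.

17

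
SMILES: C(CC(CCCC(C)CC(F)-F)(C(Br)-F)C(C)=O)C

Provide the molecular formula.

C14H24BrF3O

Heavy atoms from the SMILES: 1 Br, 14 C, 3 F, 1 O.
Implicit hydrogens by atom environment:
  6 × C: 2 H each → 12
  3 × C: 3 H each → 9
  3 × C: 1 H each → 3
  3 × F: no H
  2 × C: no H
  1 × Br: no H
  1 × O: no H
  Total hydrogens = 24.
Molecular formula: C14H24BrF3O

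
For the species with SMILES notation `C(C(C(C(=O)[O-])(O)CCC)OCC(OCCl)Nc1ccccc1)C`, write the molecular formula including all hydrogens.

C17H25ClNO5-

Heavy atoms from the SMILES: 17 C, 1 Cl, 1 N, 5 O.
Implicit hydrogens by atom environment:
  5 × C: 2 H each → 10
  5 × C (aromatic): 1 H each → 5
  3 × O: no H
  2 × C: 3 H each → 6
  2 × C: 1 H each → 2
  2 × C: no H
  1 × C (aromatic): no H
  1 × Cl: no H
  1 × N: 1 H
  1 × O: 1 H
  1 × O (charge -1): no H
  Total hydrogens = 25.
Net charge -1.
Molecular formula: C17H25ClNO5-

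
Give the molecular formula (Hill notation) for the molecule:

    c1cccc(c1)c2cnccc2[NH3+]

Heavy atoms from the SMILES: 11 C, 2 N.
Implicit hydrogens by atom environment:
  8 × C (aromatic): 1 H each → 8
  3 × C (aromatic): no H
  1 × N (charge +1): 3 H
  1 × N (aromatic): no H
  Total hydrogens = 11.
Net charge +1.
Molecular formula: C11H11N2+

C11H11N2+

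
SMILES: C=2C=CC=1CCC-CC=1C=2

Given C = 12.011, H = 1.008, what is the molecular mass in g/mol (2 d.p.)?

132.21

Molecular formula: C10H12.
M = 10×12.011 + 12×1.008 = 132.21 g/mol.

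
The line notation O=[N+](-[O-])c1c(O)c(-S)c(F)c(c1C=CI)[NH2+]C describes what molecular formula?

C9H9FIN2O3S+

Heavy atoms from the SMILES: 9 C, 1 F, 1 I, 2 N, 3 O, 1 S.
Implicit hydrogens by atom environment:
  6 × C (aromatic): no H
  2 × C: 1 H each → 2
  1 × C: 3 H
  1 × F: no H
  1 × I: no H
  1 × N (charge +1): 2 H
  1 × N (charge +1): no H
  1 × O: 1 H
  1 × O: no H
  1 × O (charge -1): no H
  1 × S: 1 H
  Total hydrogens = 9.
Net charge +1.
Molecular formula: C9H9FIN2O3S+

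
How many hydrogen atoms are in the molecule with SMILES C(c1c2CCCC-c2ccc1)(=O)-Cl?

11

Hydrogens are implicit in SMILES; fill each atom to its normal valence:
  4 × C: 2 H each → 8
  3 × C (aromatic): 1 H each → 3
  3 × C (aromatic): no H
  1 × C: no H
  1 × Cl: no H
  1 × O: no H
  Total hydrogens = 11.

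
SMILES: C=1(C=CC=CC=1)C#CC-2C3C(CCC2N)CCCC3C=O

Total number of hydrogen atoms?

23

Hydrogens are implicit in SMILES; fill each atom to its normal valence:
  6 × C: 1 H each → 6
  5 × C: 2 H each → 10
  5 × C (aromatic): 1 H each → 5
  2 × C: no H
  1 × C (aromatic): no H
  1 × N: 2 H
  1 × O: no H
  Total hydrogens = 23.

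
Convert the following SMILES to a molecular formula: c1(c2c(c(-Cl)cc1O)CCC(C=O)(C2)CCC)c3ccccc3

Heavy atoms from the SMILES: 20 C, 1 Cl, 2 O.
Implicit hydrogens by atom environment:
  6 × C (aromatic): 1 H each → 6
  6 × C (aromatic): no H
  5 × C: 2 H each → 10
  1 × C: 3 H
  1 × C: 1 H
  1 × C: no H
  1 × Cl: no H
  1 × O: 1 H
  1 × O: no H
  Total hydrogens = 21.
Molecular formula: C20H21ClO2

C20H21ClO2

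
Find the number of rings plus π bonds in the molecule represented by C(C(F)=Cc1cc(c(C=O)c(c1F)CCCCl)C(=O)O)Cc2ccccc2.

11

Molecular formula from the SMILES: C21H19ClF2O3.
DoU = (2C + 2 + N − H − X)/2 = (2·21 + 2 + 0 − 19 − 3)/2 = 22/2 = 11.
(Structurally: 2 ring(s) + 9 π bond(s) = 11.)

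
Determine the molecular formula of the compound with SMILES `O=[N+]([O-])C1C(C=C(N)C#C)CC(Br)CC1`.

Heavy atoms from the SMILES: 1 Br, 10 C, 2 N, 2 O.
Implicit hydrogens by atom environment:
  5 × C: 1 H each → 5
  3 × C: 2 H each → 6
  2 × C: no H
  1 × Br: no H
  1 × N: 2 H
  1 × N (charge +1): no H
  1 × O: no H
  1 × O (charge -1): no H
  Total hydrogens = 13.
Molecular formula: C10H13BrN2O2

C10H13BrN2O2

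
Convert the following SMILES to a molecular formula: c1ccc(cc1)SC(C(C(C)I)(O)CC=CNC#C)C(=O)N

C16H19IN2O2S

Heavy atoms from the SMILES: 16 C, 1 I, 2 N, 2 O, 1 S.
Implicit hydrogens by atom environment:
  5 × C: 1 H each → 5
  5 × C (aromatic): 1 H each → 5
  3 × C: no H
  1 × C: 3 H
  1 × C: 2 H
  1 × C (aromatic): no H
  1 × I: no H
  1 × N: 2 H
  1 × N: 1 H
  1 × O: 1 H
  1 × O: no H
  1 × S: no H
  Total hydrogens = 19.
Molecular formula: C16H19IN2O2S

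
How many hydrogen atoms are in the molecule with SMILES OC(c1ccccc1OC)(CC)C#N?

Hydrogens are implicit in SMILES; fill each atom to its normal valence:
  4 × C (aromatic): 1 H each → 4
  2 × C: 3 H each → 6
  2 × C: no H
  2 × C (aromatic): no H
  1 × C: 2 H
  1 × N: no H
  1 × O: 1 H
  1 × O: no H
  Total hydrogens = 13.

13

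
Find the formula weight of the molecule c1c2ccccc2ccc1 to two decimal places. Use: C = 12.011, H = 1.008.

128.17

Molecular formula: C10H8.
M = 10×12.011 + 8×1.008 = 128.17 g/mol.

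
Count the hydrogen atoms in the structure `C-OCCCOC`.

Hydrogens are implicit in SMILES; fill each atom to its normal valence:
  3 × C: 2 H each → 6
  2 × C: 3 H each → 6
  2 × O: no H
  Total hydrogens = 12.

12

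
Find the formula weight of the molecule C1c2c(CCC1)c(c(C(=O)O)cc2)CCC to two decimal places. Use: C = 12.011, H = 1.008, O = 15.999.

218.30

Molecular formula: C14H18O2.
M = 14×12.011 + 18×1.008 + 2×15.999 = 218.30 g/mol.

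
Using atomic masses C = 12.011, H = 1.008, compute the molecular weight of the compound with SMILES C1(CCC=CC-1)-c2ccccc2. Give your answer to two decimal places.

Molecular formula: C12H14.
M = 12×12.011 + 14×1.008 = 158.24 g/mol.

158.24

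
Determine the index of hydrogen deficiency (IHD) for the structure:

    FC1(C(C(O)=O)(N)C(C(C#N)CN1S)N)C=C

5

Molecular formula from the SMILES: C9H13FN4O2S.
DoU = (2C + 2 + N − H − X)/2 = (2·9 + 2 + 4 − 13 − 1)/2 = 10/2 = 5.
(Structurally: 1 ring(s) + 4 π bond(s) = 5.)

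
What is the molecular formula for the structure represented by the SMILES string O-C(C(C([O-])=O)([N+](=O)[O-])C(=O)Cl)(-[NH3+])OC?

C5H7ClN2O7

Heavy atoms from the SMILES: 5 C, 1 Cl, 2 N, 7 O.
Implicit hydrogens by atom environment:
  4 × C: no H
  4 × O: no H
  2 × O (charge -1): no H
  1 × C: 3 H
  1 × Cl: no H
  1 × N (charge +1): 3 H
  1 × N (charge +1): no H
  1 × O: 1 H
  Total hydrogens = 7.
Molecular formula: C5H7ClN2O7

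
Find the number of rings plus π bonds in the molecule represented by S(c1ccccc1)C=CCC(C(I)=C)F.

6

Molecular formula from the SMILES: C12H12FIS.
DoU = (2C + 2 + N − H − X)/2 = (2·12 + 2 + 0 − 12 − 2)/2 = 12/2 = 6.
(Structurally: 1 ring(s) + 5 π bond(s) = 6.)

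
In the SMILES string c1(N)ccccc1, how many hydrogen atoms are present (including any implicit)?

Hydrogens are implicit in SMILES; fill each atom to its normal valence:
  5 × C (aromatic): 1 H each → 5
  1 × C (aromatic): no H
  1 × N: 2 H
  Total hydrogens = 7.

7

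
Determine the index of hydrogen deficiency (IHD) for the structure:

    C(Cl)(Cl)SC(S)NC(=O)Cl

Molecular formula from the SMILES: C3H4Cl3NOS2.
DoU = (2C + 2 + N − H − X)/2 = (2·3 + 2 + 1 − 4 − 3)/2 = 2/2 = 1.
(Structurally: 0 ring(s) + 1 π bond(s) = 1.)

1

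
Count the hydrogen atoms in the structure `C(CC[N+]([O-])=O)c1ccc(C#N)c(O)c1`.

Hydrogens are implicit in SMILES; fill each atom to its normal valence:
  3 × C: 2 H each → 6
  3 × C (aromatic): 1 H each → 3
  3 × C (aromatic): no H
  1 × C: no H
  1 × N (charge +1): no H
  1 × N: no H
  1 × O: 1 H
  1 × O: no H
  1 × O (charge -1): no H
  Total hydrogens = 10.

10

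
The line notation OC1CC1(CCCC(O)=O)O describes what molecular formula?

C7H12O4

Heavy atoms from the SMILES: 7 C, 4 O.
Implicit hydrogens by atom environment:
  4 × C: 2 H each → 8
  3 × O: 1 H each → 3
  2 × C: no H
  1 × C: 1 H
  1 × O: no H
  Total hydrogens = 12.
Molecular formula: C7H12O4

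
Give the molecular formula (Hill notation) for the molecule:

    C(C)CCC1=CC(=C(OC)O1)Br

C9H13BrO2

Heavy atoms from the SMILES: 1 Br, 9 C, 2 O.
Implicit hydrogens by atom environment:
  3 × C: 2 H each → 6
  3 × C (aromatic): no H
  2 × C: 3 H each → 6
  1 × Br: no H
  1 × C (aromatic): 1 H
  1 × O (aromatic): no H
  1 × O: no H
  Total hydrogens = 13.
Molecular formula: C9H13BrO2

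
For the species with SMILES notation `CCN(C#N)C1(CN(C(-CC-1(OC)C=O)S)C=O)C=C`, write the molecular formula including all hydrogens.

Heavy atoms from the SMILES: 13 C, 3 N, 3 O, 1 S.
Implicit hydrogens by atom environment:
  4 × C: 2 H each → 8
  4 × C: 1 H each → 4
  3 × C: no H
  3 × N: no H
  3 × O: no H
  2 × C: 3 H each → 6
  1 × S: 1 H
  Total hydrogens = 19.
Molecular formula: C13H19N3O3S

C13H19N3O3S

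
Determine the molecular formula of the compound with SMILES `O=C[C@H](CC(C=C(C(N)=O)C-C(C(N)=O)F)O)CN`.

C11H18FN3O4

Heavy atoms from the SMILES: 11 C, 1 F, 3 N, 4 O.
Implicit hydrogens by atom environment:
  5 × C: 1 H each → 5
  3 × C: 2 H each → 6
  3 × C: no H
  3 × N: 2 H each → 6
  3 × O: no H
  1 × F: no H
  1 × O: 1 H
  Total hydrogens = 18.
Molecular formula: C11H18FN3O4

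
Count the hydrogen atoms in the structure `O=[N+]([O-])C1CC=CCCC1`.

Hydrogens are implicit in SMILES; fill each atom to its normal valence:
  4 × C: 2 H each → 8
  3 × C: 1 H each → 3
  1 × N (charge +1): no H
  1 × O: no H
  1 × O (charge -1): no H
  Total hydrogens = 11.

11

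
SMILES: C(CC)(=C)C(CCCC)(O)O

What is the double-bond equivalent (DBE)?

1

Molecular formula from the SMILES: C9H18O2.
DoU = (2C + 2 + N − H − X)/2 = (2·9 + 2 + 0 − 18 − 0)/2 = 2/2 = 1.
(Structurally: 0 ring(s) + 1 π bond(s) = 1.)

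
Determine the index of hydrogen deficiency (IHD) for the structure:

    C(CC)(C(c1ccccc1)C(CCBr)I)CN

4

Molecular formula from the SMILES: C14H21BrIN.
DoU = (2C + 2 + N − H − X)/2 = (2·14 + 2 + 1 − 21 − 2)/2 = 8/2 = 4.
(Structurally: 1 ring(s) + 3 π bond(s) = 4.)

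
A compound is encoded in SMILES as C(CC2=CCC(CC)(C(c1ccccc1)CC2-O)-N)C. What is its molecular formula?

C18H27NO

Heavy atoms from the SMILES: 18 C, 1 N, 1 O.
Implicit hydrogens by atom environment:
  5 × C: 2 H each → 10
  5 × C (aromatic): 1 H each → 5
  3 × C: 1 H each → 3
  2 × C: 3 H each → 6
  2 × C: no H
  1 × C (aromatic): no H
  1 × N: 2 H
  1 × O: 1 H
  Total hydrogens = 27.
Molecular formula: C18H27NO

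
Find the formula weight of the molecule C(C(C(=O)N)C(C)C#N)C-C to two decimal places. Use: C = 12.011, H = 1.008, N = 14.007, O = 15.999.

Molecular formula: C8H14N2O.
M = 8×12.011 + 14×1.008 + 2×14.007 + 1×15.999 = 154.21 g/mol.

154.21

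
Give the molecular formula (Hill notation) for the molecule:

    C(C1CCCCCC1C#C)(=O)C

Heavy atoms from the SMILES: 11 C, 1 O.
Implicit hydrogens by atom environment:
  5 × C: 2 H each → 10
  3 × C: 1 H each → 3
  2 × C: no H
  1 × C: 3 H
  1 × O: no H
  Total hydrogens = 16.
Molecular formula: C11H16O

C11H16O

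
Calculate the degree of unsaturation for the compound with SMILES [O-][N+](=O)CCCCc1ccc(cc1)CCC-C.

5

Molecular formula from the SMILES: C14H21NO2.
DoU = (2C + 2 + N − H − X)/2 = (2·14 + 2 + 1 − 21 − 0)/2 = 10/2 = 5.
(Structurally: 1 ring(s) + 4 π bond(s) = 5.)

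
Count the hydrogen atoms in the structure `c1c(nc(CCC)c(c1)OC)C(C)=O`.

15

Hydrogens are implicit in SMILES; fill each atom to its normal valence:
  3 × C: 3 H each → 9
  3 × C (aromatic): no H
  2 × C: 2 H each → 4
  2 × C (aromatic): 1 H each → 2
  2 × O: no H
  1 × C: no H
  1 × N (aromatic): no H
  Total hydrogens = 15.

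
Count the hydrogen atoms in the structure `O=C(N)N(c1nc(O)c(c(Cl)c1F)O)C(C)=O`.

7

Hydrogens are implicit in SMILES; fill each atom to its normal valence:
  5 × C (aromatic): no H
  2 × C: no H
  2 × O: 1 H each → 2
  2 × O: no H
  1 × C: 3 H
  1 × Cl: no H
  1 × F: no H
  1 × N: 2 H
  1 × N (aromatic): no H
  1 × N: no H
  Total hydrogens = 7.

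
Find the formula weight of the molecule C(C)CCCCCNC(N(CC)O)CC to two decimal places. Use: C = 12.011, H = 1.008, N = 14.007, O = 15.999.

Molecular formula: C12H28N2O.
M = 12×12.011 + 28×1.008 + 2×14.007 + 1×15.999 = 216.37 g/mol.

216.37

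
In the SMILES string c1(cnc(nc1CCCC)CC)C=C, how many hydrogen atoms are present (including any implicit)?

Hydrogens are implicit in SMILES; fill each atom to its normal valence:
  5 × C: 2 H each → 10
  3 × C (aromatic): no H
  2 × C: 3 H each → 6
  2 × N (aromatic): no H
  1 × C (aromatic): 1 H
  1 × C: 1 H
  Total hydrogens = 18.

18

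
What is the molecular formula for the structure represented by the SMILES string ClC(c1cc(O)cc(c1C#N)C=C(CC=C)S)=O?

Heavy atoms from the SMILES: 13 C, 1 Cl, 1 N, 2 O, 1 S.
Implicit hydrogens by atom environment:
  4 × C (aromatic): no H
  3 × C: no H
  2 × C: 2 H each → 4
  2 × C (aromatic): 1 H each → 2
  2 × C: 1 H each → 2
  1 × Cl: no H
  1 × N: no H
  1 × O: 1 H
  1 × O: no H
  1 × S: 1 H
  Total hydrogens = 10.
Molecular formula: C13H10ClNO2S

C13H10ClNO2S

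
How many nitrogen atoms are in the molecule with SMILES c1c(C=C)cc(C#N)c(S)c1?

1

The symbol for nitrogen appears 1 time in the SMILES.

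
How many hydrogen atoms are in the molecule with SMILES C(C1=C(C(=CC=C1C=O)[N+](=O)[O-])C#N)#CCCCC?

12

Hydrogens are implicit in SMILES; fill each atom to its normal valence:
  4 × C (aromatic): no H
  3 × C: 2 H each → 6
  3 × C: no H
  2 × C (aromatic): 1 H each → 2
  2 × O: no H
  1 × C: 3 H
  1 × C: 1 H
  1 × N (charge +1): no H
  1 × N: no H
  1 × O (charge -1): no H
  Total hydrogens = 12.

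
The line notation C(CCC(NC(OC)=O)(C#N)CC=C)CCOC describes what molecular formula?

Heavy atoms from the SMILES: 13 C, 2 N, 3 O.
Implicit hydrogens by atom environment:
  7 × C: 2 H each → 14
  3 × C: no H
  3 × O: no H
  2 × C: 3 H each → 6
  1 × C: 1 H
  1 × N: 1 H
  1 × N: no H
  Total hydrogens = 22.
Molecular formula: C13H22N2O3

C13H22N2O3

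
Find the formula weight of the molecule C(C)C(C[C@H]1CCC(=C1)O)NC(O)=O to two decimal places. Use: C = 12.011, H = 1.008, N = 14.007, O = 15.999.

Molecular formula: C10H17NO3.
M = 10×12.011 + 17×1.008 + 1×14.007 + 3×15.999 = 199.25 g/mol.

199.25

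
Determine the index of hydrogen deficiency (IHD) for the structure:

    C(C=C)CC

1

Molecular formula from the SMILES: C5H10.
DoU = (2C + 2 + N − H − X)/2 = (2·5 + 2 + 0 − 10 − 0)/2 = 2/2 = 1.
(Structurally: 0 ring(s) + 1 π bond(s) = 1.)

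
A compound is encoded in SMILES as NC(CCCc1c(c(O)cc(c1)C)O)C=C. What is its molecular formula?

Heavy atoms from the SMILES: 13 C, 1 N, 2 O.
Implicit hydrogens by atom environment:
  4 × C: 2 H each → 8
  4 × C (aromatic): no H
  2 × C (aromatic): 1 H each → 2
  2 × C: 1 H each → 2
  2 × O: 1 H each → 2
  1 × C: 3 H
  1 × N: 2 H
  Total hydrogens = 19.
Molecular formula: C13H19NO2

C13H19NO2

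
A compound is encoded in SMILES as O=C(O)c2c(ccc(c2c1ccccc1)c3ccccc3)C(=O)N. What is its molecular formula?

C20H15NO3

Heavy atoms from the SMILES: 20 C, 1 N, 3 O.
Implicit hydrogens by atom environment:
  12 × C (aromatic): 1 H each → 12
  6 × C (aromatic): no H
  2 × C: no H
  2 × O: no H
  1 × N: 2 H
  1 × O: 1 H
  Total hydrogens = 15.
Molecular formula: C20H15NO3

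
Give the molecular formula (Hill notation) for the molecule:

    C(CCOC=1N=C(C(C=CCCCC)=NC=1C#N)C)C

C16H23N3O

Heavy atoms from the SMILES: 16 C, 3 N, 1 O.
Implicit hydrogens by atom environment:
  6 × C: 2 H each → 12
  4 × C (aromatic): no H
  3 × C: 3 H each → 9
  2 × C: 1 H each → 2
  2 × N (aromatic): no H
  1 × C: no H
  1 × N: no H
  1 × O: no H
  Total hydrogens = 23.
Molecular formula: C16H23N3O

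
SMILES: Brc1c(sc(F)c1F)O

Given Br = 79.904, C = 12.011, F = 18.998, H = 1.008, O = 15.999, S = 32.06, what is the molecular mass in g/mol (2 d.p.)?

215.01

Molecular formula: C4HBrF2OS.
M = 1×79.904 + 4×12.011 + 2×18.998 + 1×1.008 + 1×15.999 + 1×32.06 = 215.01 g/mol.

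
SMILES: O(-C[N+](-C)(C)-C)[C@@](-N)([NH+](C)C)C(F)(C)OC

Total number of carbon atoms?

10

The symbol for carbon appears 10 times in the SMILES.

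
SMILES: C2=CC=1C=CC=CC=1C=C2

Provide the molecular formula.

Heavy atoms from the SMILES: 10 C.
Implicit hydrogens by atom environment:
  8 × C (aromatic): 1 H each → 8
  2 × C (aromatic): no H
  Total hydrogens = 8.
Molecular formula: C10H8

C10H8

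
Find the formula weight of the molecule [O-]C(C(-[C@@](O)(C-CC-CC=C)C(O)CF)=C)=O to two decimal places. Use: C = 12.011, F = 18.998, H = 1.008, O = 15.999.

Molecular formula: C12H18FO4-.
M = 12×12.011 + 1×18.998 + 18×1.008 + 4×15.999 = 245.27 g/mol.

245.27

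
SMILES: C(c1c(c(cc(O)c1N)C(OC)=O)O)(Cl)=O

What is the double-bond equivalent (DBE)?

6

Molecular formula from the SMILES: C9H8ClNO5.
DoU = (2C + 2 + N − H − X)/2 = (2·9 + 2 + 1 − 8 − 1)/2 = 12/2 = 6.
(Structurally: 1 ring(s) + 5 π bond(s) = 6.)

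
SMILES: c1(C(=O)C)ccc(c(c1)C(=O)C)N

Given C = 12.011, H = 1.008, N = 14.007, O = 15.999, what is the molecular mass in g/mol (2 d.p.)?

177.20

Molecular formula: C10H11NO2.
M = 10×12.011 + 11×1.008 + 1×14.007 + 2×15.999 = 177.20 g/mol.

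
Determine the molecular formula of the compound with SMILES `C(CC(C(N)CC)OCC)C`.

Heavy atoms from the SMILES: 9 C, 1 N, 1 O.
Implicit hydrogens by atom environment:
  4 × C: 2 H each → 8
  3 × C: 3 H each → 9
  2 × C: 1 H each → 2
  1 × N: 2 H
  1 × O: no H
  Total hydrogens = 21.
Molecular formula: C9H21NO

C9H21NO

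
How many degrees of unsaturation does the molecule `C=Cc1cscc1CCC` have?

4

Molecular formula from the SMILES: C9H12S.
DoU = (2C + 2 + N − H − X)/2 = (2·9 + 2 + 0 − 12 − 0)/2 = 8/2 = 4.
(Structurally: 1 ring(s) + 3 π bond(s) = 4.)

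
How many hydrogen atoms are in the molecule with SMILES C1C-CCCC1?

12

Hydrogens are implicit in SMILES; fill each atom to its normal valence:
  6 × C: 2 H each → 12
  Total hydrogens = 12.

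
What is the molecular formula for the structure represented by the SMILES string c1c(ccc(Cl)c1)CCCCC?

C11H15Cl

Heavy atoms from the SMILES: 11 C, 1 Cl.
Implicit hydrogens by atom environment:
  4 × C: 2 H each → 8
  4 × C (aromatic): 1 H each → 4
  2 × C (aromatic): no H
  1 × C: 3 H
  1 × Cl: no H
  Total hydrogens = 15.
Molecular formula: C11H15Cl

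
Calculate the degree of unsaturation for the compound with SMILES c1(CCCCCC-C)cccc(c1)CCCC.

4

Molecular formula from the SMILES: C17H28.
DoU = (2C + 2 + N − H − X)/2 = (2·17 + 2 + 0 − 28 − 0)/2 = 8/2 = 4.
(Structurally: 1 ring(s) + 3 π bond(s) = 4.)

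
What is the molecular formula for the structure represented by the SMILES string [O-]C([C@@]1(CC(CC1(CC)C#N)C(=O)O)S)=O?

Heavy atoms from the SMILES: 10 C, 1 N, 4 O, 1 S.
Implicit hydrogens by atom environment:
  5 × C: no H
  3 × C: 2 H each → 6
  2 × O: no H
  1 × C: 3 H
  1 × C: 1 H
  1 × N: no H
  1 × O: 1 H
  1 × O (charge -1): no H
  1 × S: 1 H
  Total hydrogens = 12.
Net charge -1.
Molecular formula: C10H12NO4S-

C10H12NO4S-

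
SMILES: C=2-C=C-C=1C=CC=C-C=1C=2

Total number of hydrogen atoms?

Hydrogens are implicit in SMILES; fill each atom to its normal valence:
  8 × C (aromatic): 1 H each → 8
  2 × C (aromatic): no H
  Total hydrogens = 8.

8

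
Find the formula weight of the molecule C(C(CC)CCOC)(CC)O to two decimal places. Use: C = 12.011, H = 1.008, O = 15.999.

Molecular formula: C9H20O2.
M = 9×12.011 + 20×1.008 + 2×15.999 = 160.26 g/mol.

160.26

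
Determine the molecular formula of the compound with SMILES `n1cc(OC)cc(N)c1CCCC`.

Heavy atoms from the SMILES: 10 C, 2 N, 1 O.
Implicit hydrogens by atom environment:
  3 × C: 2 H each → 6
  3 × C (aromatic): no H
  2 × C: 3 H each → 6
  2 × C (aromatic): 1 H each → 2
  1 × N: 2 H
  1 × N (aromatic): no H
  1 × O: no H
  Total hydrogens = 16.
Molecular formula: C10H16N2O

C10H16N2O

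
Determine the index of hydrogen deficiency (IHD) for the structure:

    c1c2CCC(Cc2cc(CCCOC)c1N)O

5

Molecular formula from the SMILES: C14H21NO2.
DoU = (2C + 2 + N − H − X)/2 = (2·14 + 2 + 1 − 21 − 0)/2 = 10/2 = 5.
(Structurally: 2 ring(s) + 3 π bond(s) = 5.)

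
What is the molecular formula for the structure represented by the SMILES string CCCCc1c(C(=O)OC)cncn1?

C10H14N2O2

Heavy atoms from the SMILES: 10 C, 2 N, 2 O.
Implicit hydrogens by atom environment:
  3 × C: 2 H each → 6
  2 × C: 3 H each → 6
  2 × C (aromatic): 1 H each → 2
  2 × C (aromatic): no H
  2 × N (aromatic): no H
  2 × O: no H
  1 × C: no H
  Total hydrogens = 14.
Molecular formula: C10H14N2O2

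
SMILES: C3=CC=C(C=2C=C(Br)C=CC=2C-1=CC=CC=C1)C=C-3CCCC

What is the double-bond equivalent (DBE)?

12

Molecular formula from the SMILES: C22H21Br.
DoU = (2C + 2 + N − H − X)/2 = (2·22 + 2 + 0 − 21 − 1)/2 = 24/2 = 12.
(Structurally: 3 ring(s) + 9 π bond(s) = 12.)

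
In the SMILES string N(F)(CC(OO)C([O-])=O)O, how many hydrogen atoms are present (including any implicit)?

Hydrogens are implicit in SMILES; fill each atom to its normal valence:
  2 × O: 1 H each → 2
  2 × O: no H
  1 × C: 2 H
  1 × C: 1 H
  1 × C: no H
  1 × F: no H
  1 × N: no H
  1 × O (charge -1): no H
  Total hydrogens = 5.

5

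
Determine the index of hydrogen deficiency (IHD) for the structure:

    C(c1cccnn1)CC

4

Molecular formula from the SMILES: C7H10N2.
DoU = (2C + 2 + N − H − X)/2 = (2·7 + 2 + 2 − 10 − 0)/2 = 8/2 = 4.
(Structurally: 1 ring(s) + 3 π bond(s) = 4.)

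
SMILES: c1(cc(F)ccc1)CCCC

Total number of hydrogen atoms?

Hydrogens are implicit in SMILES; fill each atom to its normal valence:
  4 × C (aromatic): 1 H each → 4
  3 × C: 2 H each → 6
  2 × C (aromatic): no H
  1 × C: 3 H
  1 × F: no H
  Total hydrogens = 13.

13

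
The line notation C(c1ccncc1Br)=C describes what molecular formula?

C7H6BrN

Heavy atoms from the SMILES: 1 Br, 7 C, 1 N.
Implicit hydrogens by atom environment:
  3 × C (aromatic): 1 H each → 3
  2 × C (aromatic): no H
  1 × Br: no H
  1 × C: 2 H
  1 × C: 1 H
  1 × N (aromatic): no H
  Total hydrogens = 6.
Molecular formula: C7H6BrN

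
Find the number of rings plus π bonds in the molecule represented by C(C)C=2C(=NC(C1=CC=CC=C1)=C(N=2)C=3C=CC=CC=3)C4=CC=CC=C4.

Molecular formula from the SMILES: C24H20N2.
DoU = (2C + 2 + N − H − X)/2 = (2·24 + 2 + 2 − 20 − 0)/2 = 32/2 = 16.
(Structurally: 4 ring(s) + 12 π bond(s) = 16.)

16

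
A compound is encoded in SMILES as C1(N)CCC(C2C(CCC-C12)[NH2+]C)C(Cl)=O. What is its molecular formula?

Heavy atoms from the SMILES: 12 C, 1 Cl, 2 N, 1 O.
Implicit hydrogens by atom environment:
  5 × C: 2 H each → 10
  5 × C: 1 H each → 5
  1 × C: 3 H
  1 × C: no H
  1 × Cl: no H
  1 × N (charge +1): 2 H
  1 × N: 2 H
  1 × O: no H
  Total hydrogens = 22.
Net charge +1.
Molecular formula: C12H22ClN2O+

C12H22ClN2O+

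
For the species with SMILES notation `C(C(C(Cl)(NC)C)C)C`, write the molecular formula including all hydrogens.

C7H16ClN

Heavy atoms from the SMILES: 7 C, 1 Cl, 1 N.
Implicit hydrogens by atom environment:
  4 × C: 3 H each → 12
  1 × C: 2 H
  1 × C: 1 H
  1 × C: no H
  1 × Cl: no H
  1 × N: 1 H
  Total hydrogens = 16.
Molecular formula: C7H16ClN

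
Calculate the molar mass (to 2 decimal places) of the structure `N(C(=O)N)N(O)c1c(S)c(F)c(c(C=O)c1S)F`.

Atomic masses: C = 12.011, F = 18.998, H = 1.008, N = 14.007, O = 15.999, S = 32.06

295.28

Molecular formula: C8H7F2N3O3S2.
M = 8×12.011 + 2×18.998 + 7×1.008 + 3×14.007 + 3×15.999 + 2×32.06 = 295.28 g/mol.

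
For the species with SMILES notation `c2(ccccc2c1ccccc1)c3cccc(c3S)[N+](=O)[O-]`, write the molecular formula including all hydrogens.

C18H13NO2S

Heavy atoms from the SMILES: 18 C, 1 N, 2 O, 1 S.
Implicit hydrogens by atom environment:
  12 × C (aromatic): 1 H each → 12
  6 × C (aromatic): no H
  1 × N (charge +1): no H
  1 × O: no H
  1 × O (charge -1): no H
  1 × S: 1 H
  Total hydrogens = 13.
Molecular formula: C18H13NO2S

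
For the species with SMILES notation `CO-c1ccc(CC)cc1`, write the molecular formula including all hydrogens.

Heavy atoms from the SMILES: 9 C, 1 O.
Implicit hydrogens by atom environment:
  4 × C (aromatic): 1 H each → 4
  2 × C: 3 H each → 6
  2 × C (aromatic): no H
  1 × C: 2 H
  1 × O: no H
  Total hydrogens = 12.
Molecular formula: C9H12O

C9H12O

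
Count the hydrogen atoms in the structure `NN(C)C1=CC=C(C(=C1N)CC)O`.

15

Hydrogens are implicit in SMILES; fill each atom to its normal valence:
  4 × C (aromatic): no H
  2 × C: 3 H each → 6
  2 × C (aromatic): 1 H each → 2
  2 × N: 2 H each → 4
  1 × C: 2 H
  1 × N: no H
  1 × O: 1 H
  Total hydrogens = 15.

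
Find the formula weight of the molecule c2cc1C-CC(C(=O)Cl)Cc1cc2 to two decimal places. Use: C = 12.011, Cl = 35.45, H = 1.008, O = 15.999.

Molecular formula: C11H11ClO.
M = 11×12.011 + 1×35.45 + 11×1.008 + 1×15.999 = 194.66 g/mol.

194.66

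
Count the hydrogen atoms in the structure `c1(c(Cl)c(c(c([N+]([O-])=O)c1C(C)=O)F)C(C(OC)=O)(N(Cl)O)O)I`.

Hydrogens are implicit in SMILES; fill each atom to its normal valence:
  6 × C (aromatic): no H
  4 × O: no H
  3 × C: no H
  2 × C: 3 H each → 6
  2 × Cl: no H
  2 × O: 1 H each → 2
  1 × F: no H
  1 × I: no H
  1 × N (charge +1): no H
  1 × N: no H
  1 × O (charge -1): no H
  Total hydrogens = 8.

8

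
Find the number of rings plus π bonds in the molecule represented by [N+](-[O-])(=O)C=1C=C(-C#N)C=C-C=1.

Molecular formula from the SMILES: C7H4N2O2.
DoU = (2C + 2 + N − H − X)/2 = (2·7 + 2 + 2 − 4 − 0)/2 = 14/2 = 7.
(Structurally: 1 ring(s) + 6 π bond(s) = 7.)

7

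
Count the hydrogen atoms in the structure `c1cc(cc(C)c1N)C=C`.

Hydrogens are implicit in SMILES; fill each atom to its normal valence:
  3 × C (aromatic): 1 H each → 3
  3 × C (aromatic): no H
  1 × C: 3 H
  1 × C: 2 H
  1 × C: 1 H
  1 × N: 2 H
  Total hydrogens = 11.

11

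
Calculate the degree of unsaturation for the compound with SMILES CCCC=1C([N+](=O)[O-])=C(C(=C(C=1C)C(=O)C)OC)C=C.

7

Molecular formula from the SMILES: C15H19NO4.
DoU = (2C + 2 + N − H − X)/2 = (2·15 + 2 + 1 − 19 − 0)/2 = 14/2 = 7.
(Structurally: 1 ring(s) + 6 π bond(s) = 7.)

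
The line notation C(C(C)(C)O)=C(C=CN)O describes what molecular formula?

C7H13NO2

Heavy atoms from the SMILES: 7 C, 1 N, 2 O.
Implicit hydrogens by atom environment:
  3 × C: 1 H each → 3
  2 × C: 3 H each → 6
  2 × C: no H
  2 × O: 1 H each → 2
  1 × N: 2 H
  Total hydrogens = 13.
Molecular formula: C7H13NO2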